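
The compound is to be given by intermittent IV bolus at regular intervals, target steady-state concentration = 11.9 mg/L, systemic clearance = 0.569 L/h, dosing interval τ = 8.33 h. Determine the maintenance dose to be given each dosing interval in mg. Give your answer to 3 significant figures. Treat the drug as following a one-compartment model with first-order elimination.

At steady state, Dose/τ = Css × CL.
Dose = Css × CL × τ = 11.9 × 0.5690 × 8.33 = 56.40 mg

56.4 mg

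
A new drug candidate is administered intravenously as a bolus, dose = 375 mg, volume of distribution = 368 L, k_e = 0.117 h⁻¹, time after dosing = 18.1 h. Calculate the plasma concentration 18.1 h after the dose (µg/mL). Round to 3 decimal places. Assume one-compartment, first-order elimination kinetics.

0.123 µg/mL

C₀ = Dose / Vd = 375.0 / 368 = 1.019 mg/L
C = C₀ · e^(−k·t) = 1.019 × e^(−0.1170 × 18.1)
  = 1.019 × 0.1203 = 0.1226 mg/L
(0.1226 mg/L = 0.1226 µg/mL)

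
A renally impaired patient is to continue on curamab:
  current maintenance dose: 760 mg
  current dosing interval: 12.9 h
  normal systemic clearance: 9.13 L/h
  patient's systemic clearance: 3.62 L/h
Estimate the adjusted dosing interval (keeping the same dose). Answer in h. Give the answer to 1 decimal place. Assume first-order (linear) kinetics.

32.5 h

To keep the same average steady-state level, dosing rate must scale with clearance.
CL ratio = 3.62 / 9.13 = 0.3965
New interval (same dose) = 12.9 / 0.3965 = 32.53 h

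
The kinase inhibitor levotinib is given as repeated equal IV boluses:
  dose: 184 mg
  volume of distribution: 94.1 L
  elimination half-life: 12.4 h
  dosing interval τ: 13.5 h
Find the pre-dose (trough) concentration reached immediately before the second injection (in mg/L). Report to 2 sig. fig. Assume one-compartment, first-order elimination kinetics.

C₀ per dose = Dose / Vd = 184 / 94.1 = 1.955 mg/L
k = ln2 / t½ = 0.693147 / 12.4 = 0.05590 h⁻¹
Fraction remaining after one interval: r = e^(−kτ) = e^(−0.05590 × 13.5) = 0.4702
Before dose 2, 1 dose has been given (aged 1τ).
C_trough = C₀ × r = 1.955 × 0.4702 = 0.9192 mg/L

0.92 mg/L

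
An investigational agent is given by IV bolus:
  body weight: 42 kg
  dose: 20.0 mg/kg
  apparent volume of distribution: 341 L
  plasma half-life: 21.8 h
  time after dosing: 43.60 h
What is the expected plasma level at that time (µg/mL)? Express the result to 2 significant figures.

Total dose = 20.0 × 42 = 840.0 mg
C₀ = Dose / Vd = 840.0 / 341 = 2.463 mg/L
k = ln2 / t½ = 0.693147 / 21.8 = 0.03180 h⁻¹
t / t½ = 43.60 / 21.8 = 2 half-lives
C = C₀ × (1/2)^2 = 2.463 × 0.2500 = 0.6158 mg/L
(0.6158 mg/L = 0.6158 µg/mL)

0.62 µg/mL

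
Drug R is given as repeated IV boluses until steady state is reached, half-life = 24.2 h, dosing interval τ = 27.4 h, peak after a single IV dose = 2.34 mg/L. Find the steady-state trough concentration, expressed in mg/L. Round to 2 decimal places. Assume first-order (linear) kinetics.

1.96 mg/L

k = ln2 / t½ = 0.693147 / 24.2 = 0.02864 h⁻¹
e^(−kτ) = e^(−0.02864 × 27.4) = 0.4562
Accumulation ratio R = 1 / (1 − e^(−kτ)) = 1 / (1 − 0.4562) = 1.839
Steady-state trough = C₀ × R × e^(−kτ) = 2.34 × 1.839 × 0.4562 = 1.963 mg/L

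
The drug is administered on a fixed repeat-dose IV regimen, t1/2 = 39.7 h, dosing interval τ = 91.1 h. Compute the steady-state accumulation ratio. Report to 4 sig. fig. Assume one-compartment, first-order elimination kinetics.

k = ln2 / t½ = 0.693147 / 39.7 = 0.01746 h⁻¹
e^(−kτ) = e^(−0.01746 × 91.1) = 0.2038
Accumulation ratio R = 1 / (1 − e^(−kτ)) = 1 / (1 − 0.2038) = 1.256

1.256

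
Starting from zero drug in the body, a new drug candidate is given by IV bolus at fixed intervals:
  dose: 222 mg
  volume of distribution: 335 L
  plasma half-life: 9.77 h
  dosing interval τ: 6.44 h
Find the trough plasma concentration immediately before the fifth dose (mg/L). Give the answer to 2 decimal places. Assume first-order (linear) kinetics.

0.96 mg/L

C₀ per dose = Dose / Vd = 222 / 335 = 0.6627 mg/L
k = ln2 / t½ = 0.693147 / 9.77 = 0.07095 h⁻¹
Fraction remaining after one interval: r = e^(−kτ) = e^(−0.07095 × 6.44) = 0.6332
Before dose 5, 4 doses have been given (aged 1τ, 2τ, 3τ, 4τ).
C_trough = C₀ × (r + r² + … + r^4) = C₀ × r(1−r^4)/(1−r)
        = 0.6627 × 0.6332 × (1 − 0.1608) / (1 − 0.6332) = 0.9601 mg/L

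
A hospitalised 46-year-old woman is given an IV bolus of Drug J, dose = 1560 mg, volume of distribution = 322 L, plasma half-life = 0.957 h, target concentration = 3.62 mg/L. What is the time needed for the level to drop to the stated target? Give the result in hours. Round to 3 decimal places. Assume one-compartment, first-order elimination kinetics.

C₀ = Dose / Vd = 1560 / 322 = 4.845 mg/L
k = ln2 / t½ = 0.693147 / 0.957 = 0.7243 h⁻¹
t = ln(C₀ / C) / k = ln(4.845 / 3.62) / 0.7243
  = ln(1.338) / 0.7243 = 0.2912 / 0.7243 = 0.4020 h

0.402 h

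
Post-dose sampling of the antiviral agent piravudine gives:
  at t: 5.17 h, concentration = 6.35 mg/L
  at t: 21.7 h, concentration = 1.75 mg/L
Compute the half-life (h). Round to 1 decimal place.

8.9 h

k = ln(C₁/C₂) / (t₂ − t₁) = ln(6.35/1.75) / (21.7 − 5.17)
  = 1.289 / 16.53 = 0.07798 h⁻¹
t½ = ln2 / k = 0.693147 / 0.07798 = 8.889 h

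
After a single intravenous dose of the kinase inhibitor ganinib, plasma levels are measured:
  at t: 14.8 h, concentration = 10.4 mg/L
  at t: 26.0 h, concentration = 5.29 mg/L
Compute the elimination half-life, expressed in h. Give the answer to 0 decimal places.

k = ln(C₁/C₂) / (t₂ − t₁) = ln(10.4/5.29) / (26.0 − 14.8)
  = 0.6760 / 11.20 = 0.06036 h⁻¹
t½ = ln2 / k = 0.693147 / 0.06036 = 11.48 h

11 h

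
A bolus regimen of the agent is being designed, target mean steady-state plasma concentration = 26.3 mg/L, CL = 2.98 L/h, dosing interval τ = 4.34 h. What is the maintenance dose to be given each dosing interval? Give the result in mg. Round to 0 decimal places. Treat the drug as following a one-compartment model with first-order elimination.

340 mg

At steady state, Dose/τ = Css × CL.
Dose = Css × CL × τ = 26.3 × 2.980 × 4.34 = 340.1 mg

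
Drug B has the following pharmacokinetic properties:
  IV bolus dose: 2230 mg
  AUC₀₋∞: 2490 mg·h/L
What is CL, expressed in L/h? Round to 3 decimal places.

CL = Dose / AUC = 2230 / 2490 = 0.8956 L/h

0.896 L/h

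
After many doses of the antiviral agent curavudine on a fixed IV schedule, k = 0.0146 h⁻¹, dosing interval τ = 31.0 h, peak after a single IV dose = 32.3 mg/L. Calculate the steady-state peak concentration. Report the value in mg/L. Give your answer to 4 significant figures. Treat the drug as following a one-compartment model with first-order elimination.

e^(−kτ) = e^(−0.01460 × 31.0) = 0.6360
Accumulation ratio R = 1 / (1 − e^(−kτ)) = 1 / (1 − 0.6360) = 2.747
Steady-state peak = C₀ × R = 32.3 × 2.747 = 88.73 mg/L

88.73 mg/L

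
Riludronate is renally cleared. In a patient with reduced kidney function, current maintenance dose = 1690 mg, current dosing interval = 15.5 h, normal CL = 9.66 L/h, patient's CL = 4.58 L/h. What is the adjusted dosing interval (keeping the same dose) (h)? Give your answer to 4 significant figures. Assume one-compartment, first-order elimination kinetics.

32.69 h

To keep the same average steady-state level, dosing rate must scale with clearance.
CL ratio = 4.58 / 9.66 = 0.4741
New interval (same dose) = 15.5 / 0.4741 = 32.69 h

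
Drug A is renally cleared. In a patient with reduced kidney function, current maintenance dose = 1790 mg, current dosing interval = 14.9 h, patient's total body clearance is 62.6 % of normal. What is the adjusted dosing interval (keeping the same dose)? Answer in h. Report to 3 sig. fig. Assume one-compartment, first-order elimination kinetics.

23.8 h

To keep the same average steady-state level, dosing rate must scale with clearance.
CL ratio = 62.6 / 100 = 0.6260
New interval (same dose) = 14.9 / 0.6260 = 23.80 h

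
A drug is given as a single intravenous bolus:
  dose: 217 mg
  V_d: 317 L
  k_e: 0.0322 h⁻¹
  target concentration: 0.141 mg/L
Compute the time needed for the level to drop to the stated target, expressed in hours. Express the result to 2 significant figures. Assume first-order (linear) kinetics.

49 h

C₀ = Dose / Vd = 217.0 / 317 = 0.6845 mg/L
t = ln(C₀ / C) / k = ln(0.6845 / 0.141) / 0.03220
  = ln(4.855) / 0.03220 = 1.580 / 0.03220 = 49.07 h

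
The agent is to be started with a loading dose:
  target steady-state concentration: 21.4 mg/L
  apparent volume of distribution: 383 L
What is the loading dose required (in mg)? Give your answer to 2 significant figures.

8200 mg

LD = Css × Vd = 21.4 × 383 = 8196 mg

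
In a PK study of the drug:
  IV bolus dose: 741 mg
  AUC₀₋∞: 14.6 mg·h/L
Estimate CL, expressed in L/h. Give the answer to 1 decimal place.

CL = Dose / AUC = 741 / 14.6 = 50.75 L/h

50.8 L/h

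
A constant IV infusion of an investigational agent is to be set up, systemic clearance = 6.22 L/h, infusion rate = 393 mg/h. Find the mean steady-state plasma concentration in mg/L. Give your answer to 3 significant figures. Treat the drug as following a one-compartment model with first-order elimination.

63.2 mg/L

At steady state Css = R₀ / CL = 393 / 6.220 = 63.18 mg/L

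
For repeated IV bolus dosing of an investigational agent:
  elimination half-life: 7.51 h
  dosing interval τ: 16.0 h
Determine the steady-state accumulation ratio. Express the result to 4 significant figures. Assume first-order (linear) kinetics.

1.296

k = ln2 / t½ = 0.693147 / 7.51 = 0.09230 h⁻¹
e^(−kτ) = e^(−0.09230 × 16.0) = 0.2284
Accumulation ratio R = 1 / (1 − e^(−kτ)) = 1 / (1 − 0.2284) = 1.296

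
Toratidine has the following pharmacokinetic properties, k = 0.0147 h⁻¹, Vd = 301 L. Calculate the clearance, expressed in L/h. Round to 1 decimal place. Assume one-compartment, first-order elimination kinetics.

4.4 L/h

CL = k × Vd = 0.0147 × 301 = 4.425 L/h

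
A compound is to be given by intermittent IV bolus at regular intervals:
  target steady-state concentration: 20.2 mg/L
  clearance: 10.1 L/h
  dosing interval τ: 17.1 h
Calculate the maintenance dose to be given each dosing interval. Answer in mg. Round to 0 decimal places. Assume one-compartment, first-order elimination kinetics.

At steady state, Dose/τ = Css × CL.
Dose = Css × CL × τ = 20.2 × 10.10 × 17.1 = 3489 mg

3489 mg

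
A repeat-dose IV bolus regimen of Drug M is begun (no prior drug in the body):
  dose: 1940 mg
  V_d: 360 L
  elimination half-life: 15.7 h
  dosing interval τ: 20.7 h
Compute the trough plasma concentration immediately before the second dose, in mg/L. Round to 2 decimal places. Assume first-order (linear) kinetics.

2.16 mg/L

C₀ per dose = Dose / Vd = 1940 / 360 = 5.389 mg/L
k = ln2 / t½ = 0.693147 / 15.7 = 0.04415 h⁻¹
Fraction remaining after one interval: r = e^(−kτ) = e^(−0.04415 × 20.7) = 0.4010
Before dose 2, 1 dose has been given (aged 1τ).
C_trough = C₀ × r = 5.389 × 0.4010 = 2.161 mg/L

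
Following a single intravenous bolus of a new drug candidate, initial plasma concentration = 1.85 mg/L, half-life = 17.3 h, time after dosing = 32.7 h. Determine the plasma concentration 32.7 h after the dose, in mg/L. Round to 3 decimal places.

0.499 mg/L

k = ln2 / t½ = 0.693147 / 17.3 = 0.04007 h⁻¹
C = C₀ · e^(−k·t) = 1.850 × e^(−0.04007 × 32.7)
  = 1.850 × 0.2697 = 0.4989 mg/L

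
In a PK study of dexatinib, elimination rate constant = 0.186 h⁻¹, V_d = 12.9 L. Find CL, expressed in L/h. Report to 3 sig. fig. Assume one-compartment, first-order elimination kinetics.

2.40 L/h

CL = k × Vd = 0.186 × 12.9 = 2.399 L/h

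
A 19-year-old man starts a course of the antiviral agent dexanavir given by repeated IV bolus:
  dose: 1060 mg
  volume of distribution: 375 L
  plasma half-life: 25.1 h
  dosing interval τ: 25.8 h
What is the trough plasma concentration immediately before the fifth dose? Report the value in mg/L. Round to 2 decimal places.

C₀ per dose = Dose / Vd = 1060 / 375 = 2.827 mg/L
k = ln2 / t½ = 0.693147 / 25.1 = 0.02762 h⁻¹
Fraction remaining after one interval: r = e^(−kτ) = e^(−0.02762 × 25.8) = 0.4904
Before dose 5, 4 doses have been given (aged 1τ, 2τ, 3τ, 4τ).
C_trough = C₀ × (r + r² + … + r^4) = C₀ × r(1−r^4)/(1−r)
        = 2.827 × 0.4904 × (1 − 0.05784) / (1 − 0.4904) = 2.563 mg/L

2.56 mg/L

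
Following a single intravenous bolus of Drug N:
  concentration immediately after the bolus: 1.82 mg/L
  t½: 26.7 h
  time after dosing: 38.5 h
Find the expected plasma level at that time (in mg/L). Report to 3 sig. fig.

0.670 mg/L

k = ln2 / t½ = 0.693147 / 26.7 = 0.02596 h⁻¹
C = C₀ · e^(−k·t) = 1.820 × e^(−0.02596 × 38.5)
  = 1.820 × 0.3681 = 0.6699 mg/L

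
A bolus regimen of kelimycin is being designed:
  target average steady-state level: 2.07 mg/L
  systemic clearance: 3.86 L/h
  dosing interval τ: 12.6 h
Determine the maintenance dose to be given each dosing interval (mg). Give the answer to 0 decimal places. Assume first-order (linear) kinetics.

At steady state, Dose/τ = Css × CL.
Dose = Css × CL × τ = 2.07 × 3.860 × 12.6 = 100.7 mg

101 mg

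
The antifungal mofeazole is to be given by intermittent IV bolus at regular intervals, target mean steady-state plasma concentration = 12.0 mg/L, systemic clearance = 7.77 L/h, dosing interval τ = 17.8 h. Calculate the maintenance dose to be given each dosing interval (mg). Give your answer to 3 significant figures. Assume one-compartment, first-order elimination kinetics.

At steady state, Dose/τ = Css × CL.
Dose = Css × CL × τ = 12.0 × 7.770 × 17.8 = 1660 mg

1660 mg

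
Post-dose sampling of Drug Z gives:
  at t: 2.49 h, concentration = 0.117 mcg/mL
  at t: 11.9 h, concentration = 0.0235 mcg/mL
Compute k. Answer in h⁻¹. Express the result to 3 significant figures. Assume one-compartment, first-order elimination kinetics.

0.171 h⁻¹

k = ln(C₁/C₂) / (t₂ − t₁) = ln(0.117/0.0235) / (11.9 − 2.49)
  = 1.605 / 9.410 = 0.1706 h⁻¹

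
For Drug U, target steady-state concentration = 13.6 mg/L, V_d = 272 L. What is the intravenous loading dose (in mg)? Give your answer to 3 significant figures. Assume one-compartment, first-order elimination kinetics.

3700 mg

LD = Css × Vd = 13.6 × 272 = 3699 mg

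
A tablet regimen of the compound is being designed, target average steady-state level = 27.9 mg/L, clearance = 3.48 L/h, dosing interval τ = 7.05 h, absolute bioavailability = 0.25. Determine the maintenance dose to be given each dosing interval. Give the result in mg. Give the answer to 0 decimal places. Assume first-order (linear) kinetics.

At steady state, F × (Dose/τ) = Css × CL.
Dose = Css × CL × τ / F = 27.9 × 3.480 × 7.05 / 0.25 = 2738 mg

2738 mg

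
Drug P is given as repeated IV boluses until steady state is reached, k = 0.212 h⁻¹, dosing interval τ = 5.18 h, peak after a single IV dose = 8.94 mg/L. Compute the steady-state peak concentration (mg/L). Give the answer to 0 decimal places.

e^(−kτ) = e^(−0.2120 × 5.18) = 0.3335
Accumulation ratio R = 1 / (1 − e^(−kτ)) = 1 / (1 − 0.3335) = 1.500
Steady-state peak = C₀ × R = 8.94 × 1.500 = 13.41 mg/L

13 mg/L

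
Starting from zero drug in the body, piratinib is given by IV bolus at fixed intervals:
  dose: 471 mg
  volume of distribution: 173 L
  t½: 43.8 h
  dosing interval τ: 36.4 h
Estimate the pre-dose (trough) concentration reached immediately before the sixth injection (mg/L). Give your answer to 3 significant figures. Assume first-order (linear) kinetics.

C₀ per dose = Dose / Vd = 471 / 173 = 2.723 mg/L
k = ln2 / t½ = 0.693147 / 43.8 = 0.01583 h⁻¹
Fraction remaining after one interval: r = e^(−kτ) = e^(−0.01583 × 36.4) = 0.5620
Before dose 6, 5 doses have been given (aged 1τ, 2τ, 3τ, 4τ, 5τ).
C_trough = C₀ × (r + r² + … + r^5) = C₀ × r(1−r^5)/(1−r)
        = 2.723 × 0.5620 × (1 − 0.05606) / (1 − 0.5620) = 3.298 mg/L

3.30 mg/L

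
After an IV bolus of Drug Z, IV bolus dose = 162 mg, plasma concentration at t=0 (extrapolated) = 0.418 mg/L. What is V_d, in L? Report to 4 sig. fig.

Vd = Dose / C₀ = 162.0 / 0.418 = 387.6 L

387.6 L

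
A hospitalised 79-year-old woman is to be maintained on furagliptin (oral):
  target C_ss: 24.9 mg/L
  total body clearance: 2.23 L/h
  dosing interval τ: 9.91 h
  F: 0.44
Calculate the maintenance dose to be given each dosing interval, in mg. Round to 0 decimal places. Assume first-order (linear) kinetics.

1251 mg

At steady state, F × (Dose/τ) = Css × CL.
Dose = Css × CL × τ / F = 24.9 × 2.230 × 9.91 / 0.44 = 1251 mg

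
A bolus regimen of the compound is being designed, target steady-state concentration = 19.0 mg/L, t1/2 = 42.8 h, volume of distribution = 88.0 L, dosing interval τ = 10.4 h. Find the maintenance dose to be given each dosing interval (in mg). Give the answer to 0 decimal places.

k = ln2 / t½ = 0.693147 / 42.8 = 0.01620 h⁻¹
CL = k × Vd = 0.01620 × 88.0 = 1.426 L/h
At steady state, Dose/τ = Css × CL.
Dose = Css × CL × τ = 19.0 × 1.426 × 10.4 = 281.8 mg

282 mg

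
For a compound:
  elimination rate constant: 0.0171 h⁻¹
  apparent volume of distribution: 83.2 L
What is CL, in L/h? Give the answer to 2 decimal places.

CL = k × Vd = 0.0171 × 83.2 = 1.423 L/h

1.42 L/h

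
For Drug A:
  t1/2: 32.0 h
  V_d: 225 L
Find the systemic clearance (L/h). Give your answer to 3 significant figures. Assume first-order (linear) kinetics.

4.87 L/h

k = ln2 / t½ = 0.693147 / 32.0 = 0.02166 h⁻¹
CL = k × Vd = 0.02166 × 225 = 4.874 L/h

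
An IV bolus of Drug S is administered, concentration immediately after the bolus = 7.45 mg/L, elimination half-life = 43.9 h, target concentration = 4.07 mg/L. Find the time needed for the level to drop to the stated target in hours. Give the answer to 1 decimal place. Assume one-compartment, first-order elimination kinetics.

k = ln2 / t½ = 0.693147 / 43.9 = 0.01579 h⁻¹
t = ln(C₀ / C) / k = ln(7.450 / 4.07) / 0.01579
  = ln(1.830) / 0.01579 = 0.6043 / 0.01579 = 38.27 h

38.3 h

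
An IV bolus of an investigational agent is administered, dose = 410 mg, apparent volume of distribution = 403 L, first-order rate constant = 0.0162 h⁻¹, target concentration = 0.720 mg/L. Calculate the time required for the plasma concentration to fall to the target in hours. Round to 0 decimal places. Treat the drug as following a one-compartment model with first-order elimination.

C₀ = Dose / Vd = 410.0 / 403 = 1.017 mg/L
t = ln(C₀ / C) / k = ln(1.017 / 0.720) / 0.01620
  = ln(1.413) / 0.01620 = 0.3457 / 0.01620 = 21.34 h

21 h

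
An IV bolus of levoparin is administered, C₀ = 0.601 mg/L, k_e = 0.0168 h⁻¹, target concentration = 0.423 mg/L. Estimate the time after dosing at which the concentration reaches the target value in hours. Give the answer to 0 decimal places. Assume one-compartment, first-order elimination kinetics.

t = ln(C₀ / C) / k = ln(0.6010 / 0.423) / 0.01680
  = ln(1.421) / 0.01680 = 0.3514 / 0.01680 = 20.92 h

21 h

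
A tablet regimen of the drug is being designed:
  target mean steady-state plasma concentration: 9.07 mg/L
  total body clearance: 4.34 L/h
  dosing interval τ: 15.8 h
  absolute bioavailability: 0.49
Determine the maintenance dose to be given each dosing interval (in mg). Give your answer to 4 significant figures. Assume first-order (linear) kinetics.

At steady state, F × (Dose/τ) = Css × CL.
Dose = Css × CL × τ / F = 9.07 × 4.340 × 15.8 / 0.49 = 1269 mg

1269 mg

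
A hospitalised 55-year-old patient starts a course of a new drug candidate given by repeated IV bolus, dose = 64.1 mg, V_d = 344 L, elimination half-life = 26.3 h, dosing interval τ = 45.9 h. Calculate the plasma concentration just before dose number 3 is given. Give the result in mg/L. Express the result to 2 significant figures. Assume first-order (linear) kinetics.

0.072 mg/L

C₀ per dose = Dose / Vd = 64.1 / 344 = 0.1863 mg/L
k = ln2 / t½ = 0.693147 / 26.3 = 0.02636 h⁻¹
Fraction remaining after one interval: r = e^(−kτ) = e^(−0.02636 × 45.9) = 0.2982
Before dose 3, 2 doses have been given (aged 1τ, 2τ).
C_trough = C₀ × (r + r²) = 0.1863 × (0.2982 + 0.08892) = 0.07212 mg/L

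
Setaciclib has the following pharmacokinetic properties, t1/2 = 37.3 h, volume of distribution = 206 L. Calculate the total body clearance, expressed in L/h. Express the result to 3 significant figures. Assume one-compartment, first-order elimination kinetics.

3.83 L/h

k = ln2 / t½ = 0.693147 / 37.3 = 0.01858 h⁻¹
CL = k × Vd = 0.01858 × 206 = 3.827 L/h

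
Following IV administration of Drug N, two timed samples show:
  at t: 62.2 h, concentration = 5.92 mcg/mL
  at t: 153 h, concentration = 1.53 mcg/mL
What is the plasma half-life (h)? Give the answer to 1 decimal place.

k = ln(C₁/C₂) / (t₂ − t₁) = ln(5.92/1.53) / (153 − 62.2)
  = 1.353 / 90.80 = 0.01490 h⁻¹
t½ = ln2 / k = 0.693147 / 0.01490 = 46.52 h

46.5 h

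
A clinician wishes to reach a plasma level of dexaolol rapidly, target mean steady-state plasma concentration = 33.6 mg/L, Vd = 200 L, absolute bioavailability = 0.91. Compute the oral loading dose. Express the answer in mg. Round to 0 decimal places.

7385 mg

LD = Css × Vd / F = 33.6 × 200 / 0.91 = 7385 mg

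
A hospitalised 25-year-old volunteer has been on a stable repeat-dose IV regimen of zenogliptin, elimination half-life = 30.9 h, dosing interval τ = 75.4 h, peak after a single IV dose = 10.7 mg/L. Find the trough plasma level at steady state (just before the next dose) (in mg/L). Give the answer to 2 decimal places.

k = ln2 / t½ = 0.693147 / 30.9 = 0.02243 h⁻¹
e^(−kτ) = e^(−0.02243 × 75.4) = 0.1843
Accumulation ratio R = 1 / (1 − e^(−kτ)) = 1 / (1 − 0.1843) = 1.226
Steady-state trough = C₀ × R × e^(−kτ) = 10.7 × 1.226 × 0.1843 = 2.418 mg/L

2.42 mg/L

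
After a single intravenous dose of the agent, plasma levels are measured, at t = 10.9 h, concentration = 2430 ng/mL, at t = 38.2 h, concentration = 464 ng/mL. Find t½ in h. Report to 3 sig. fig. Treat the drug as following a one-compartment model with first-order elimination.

11.4 h

k = ln(C₁/C₂) / (t₂ − t₁) = ln(2430/464) / (38.2 − 10.9)
  = 1.656 / 27.30 = 0.06066 h⁻¹
t½ = ln2 / k = 0.693147 / 0.06066 = 11.43 h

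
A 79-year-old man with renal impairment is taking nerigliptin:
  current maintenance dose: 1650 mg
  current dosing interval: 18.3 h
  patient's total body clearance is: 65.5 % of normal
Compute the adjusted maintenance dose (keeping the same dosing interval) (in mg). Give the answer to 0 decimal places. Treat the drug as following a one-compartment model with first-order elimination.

1081 mg

To keep the same average steady-state level, dosing rate must scale with clearance.
CL ratio = 65.5 / 100 = 0.6550
New dose (same interval) = 1650 × 0.6550 = 1081 mg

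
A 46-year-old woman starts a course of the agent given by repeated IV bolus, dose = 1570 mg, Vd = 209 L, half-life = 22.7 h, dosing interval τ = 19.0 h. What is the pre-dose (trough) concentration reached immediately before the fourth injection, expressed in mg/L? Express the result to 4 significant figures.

7.877 mg/L

C₀ per dose = Dose / Vd = 1570 / 209 = 7.512 mg/L
k = ln2 / t½ = 0.693147 / 22.7 = 0.03054 h⁻¹
Fraction remaining after one interval: r = e^(−kτ) = e^(−0.03054 × 19.0) = 0.5598
Before dose 4, 3 doses have been given (aged 1τ, 2τ, 3τ).
C_trough = C₀ × (r + r² + … + r^3) = C₀ × r(1−r^3)/(1−r)
        = 7.512 × 0.5598 × (1 − 0.1754) / (1 − 0.5598) = 7.877 mg/L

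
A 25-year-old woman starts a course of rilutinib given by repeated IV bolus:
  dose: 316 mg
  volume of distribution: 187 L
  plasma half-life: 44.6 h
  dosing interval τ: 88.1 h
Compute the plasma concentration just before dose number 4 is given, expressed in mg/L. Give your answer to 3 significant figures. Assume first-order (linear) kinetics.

C₀ per dose = Dose / Vd = 316 / 187 = 1.690 mg/L
k = ln2 / t½ = 0.693147 / 44.6 = 0.01554 h⁻¹
Fraction remaining after one interval: r = e^(−kτ) = e^(−0.01554 × 88.1) = 0.2543
Before dose 4, 3 doses have been given (aged 1τ, 2τ, 3τ).
C_trough = C₀ × (r + r² + … + r^3) = C₀ × r(1−r^3)/(1−r)
        = 1.690 × 0.2543 × (1 − 0.01645) / (1 − 0.2543) = 0.5668 mg/L

0.567 mg/L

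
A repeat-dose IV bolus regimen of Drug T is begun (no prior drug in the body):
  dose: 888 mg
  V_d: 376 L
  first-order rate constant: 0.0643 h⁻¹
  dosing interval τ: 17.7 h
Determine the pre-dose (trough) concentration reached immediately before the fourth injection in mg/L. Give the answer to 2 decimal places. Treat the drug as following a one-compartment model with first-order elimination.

C₀ per dose = Dose / Vd = 888 / 376 = 2.362 mg/L
Fraction remaining after one interval: r = e^(−kτ) = e^(−0.06430 × 17.7) = 0.3204
Before dose 4, 3 doses have been given (aged 1τ, 2τ, 3τ).
C_trough = C₀ × (r + r² + … + r^3) = C₀ × r(1−r^3)/(1−r)
        = 2.362 × 0.3204 × (1 − 0.03289) / (1 − 0.3204) = 1.077 mg/L

1.08 mg/L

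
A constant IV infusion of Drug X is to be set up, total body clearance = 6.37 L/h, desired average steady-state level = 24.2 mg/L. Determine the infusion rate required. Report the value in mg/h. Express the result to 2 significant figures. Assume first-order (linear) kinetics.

At steady state, infusion rate R₀ = Css × CL = 24.2 × 6.370 = 154.2 mg/h

150 mg/h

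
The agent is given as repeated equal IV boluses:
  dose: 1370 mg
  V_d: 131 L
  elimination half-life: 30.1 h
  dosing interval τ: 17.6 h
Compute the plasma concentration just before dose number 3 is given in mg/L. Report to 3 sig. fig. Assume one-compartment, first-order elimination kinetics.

11.6 mg/L

C₀ per dose = Dose / Vd = 1370 / 131 = 10.46 mg/L
k = ln2 / t½ = 0.693147 / 30.1 = 0.02303 h⁻¹
Fraction remaining after one interval: r = e^(−kτ) = e^(−0.02303 × 17.6) = 0.6668
Before dose 3, 2 doses have been given (aged 1τ, 2τ).
C_trough = C₀ × (r + r²) = 10.46 × (0.6668 + 0.4446) = 11.63 mg/L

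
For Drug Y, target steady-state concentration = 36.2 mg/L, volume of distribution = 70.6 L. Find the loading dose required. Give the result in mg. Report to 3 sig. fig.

LD = Css × Vd = 36.2 × 70.6 = 2556 mg

2560 mg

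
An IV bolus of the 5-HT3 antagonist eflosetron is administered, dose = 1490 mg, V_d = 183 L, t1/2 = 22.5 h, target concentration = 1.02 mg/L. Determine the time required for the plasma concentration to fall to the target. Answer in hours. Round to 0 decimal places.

C₀ = Dose / Vd = 1490 / 183 = 8.142 mg/L
k = ln2 / t½ = 0.693147 / 22.5 = 0.03081 h⁻¹
t = ln(C₀ / C) / k = ln(8.142 / 1.02) / 0.03081
  = ln(7.982) / 0.03081 = 2.077 / 0.03081 = 67.41 h

67 h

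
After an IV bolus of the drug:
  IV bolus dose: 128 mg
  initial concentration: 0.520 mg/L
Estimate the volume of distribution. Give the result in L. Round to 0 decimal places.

Vd = Dose / C₀ = 128.0 / 0.520 = 246.2 L

246 L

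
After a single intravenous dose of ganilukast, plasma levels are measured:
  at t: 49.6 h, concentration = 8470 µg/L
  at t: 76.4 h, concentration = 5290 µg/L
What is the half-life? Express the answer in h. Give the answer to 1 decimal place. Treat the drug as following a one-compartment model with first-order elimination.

k = ln(C₁/C₂) / (t₂ − t₁) = ln(8470/5290) / (76.4 − 49.6)
  = 0.4707 / 26.80 = 0.01756 h⁻¹
t½ = ln2 / k = 0.693147 / 0.01756 = 39.47 h

39.5 h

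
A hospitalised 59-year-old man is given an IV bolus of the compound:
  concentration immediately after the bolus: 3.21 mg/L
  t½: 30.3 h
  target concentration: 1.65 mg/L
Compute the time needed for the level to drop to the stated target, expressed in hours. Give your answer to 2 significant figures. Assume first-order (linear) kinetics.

k = ln2 / t½ = 0.693147 / 30.3 = 0.02288 h⁻¹
t = ln(C₀ / C) / k = ln(3.210 / 1.65) / 0.02288
  = ln(1.945) / 0.02288 = 0.6653 / 0.02288 = 29.08 h

29 h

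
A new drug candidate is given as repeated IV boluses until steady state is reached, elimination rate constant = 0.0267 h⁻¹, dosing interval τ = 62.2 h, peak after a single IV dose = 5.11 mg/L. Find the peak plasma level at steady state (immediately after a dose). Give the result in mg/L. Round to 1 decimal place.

6.3 mg/L

e^(−kτ) = e^(−0.02670 × 62.2) = 0.1900
Accumulation ratio R = 1 / (1 − e^(−kτ)) = 1 / (1 − 0.1900) = 1.235
Steady-state peak = C₀ × R = 5.11 × 1.235 = 6.311 mg/L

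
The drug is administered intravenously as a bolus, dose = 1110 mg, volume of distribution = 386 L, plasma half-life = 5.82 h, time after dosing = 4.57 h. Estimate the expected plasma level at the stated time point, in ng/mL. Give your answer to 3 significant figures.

C₀ = Dose / Vd = 1110 / 386 = 2.876 mg/L
k = ln2 / t½ = 0.693147 / 5.82 = 0.1191 h⁻¹
C = C₀ · e^(−k·t) = 2.876 × e^(−0.1191 × 4.57)
  = 2.876 × 0.5803 = 1.669 mg/L
Convert: 1.669 mg/L × 1000 = 1669 ng/mL

1670 ng/mL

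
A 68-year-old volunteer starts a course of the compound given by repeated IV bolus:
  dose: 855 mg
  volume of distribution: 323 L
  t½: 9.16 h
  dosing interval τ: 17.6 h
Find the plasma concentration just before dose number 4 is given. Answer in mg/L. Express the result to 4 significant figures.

0.9320 mg/L

C₀ per dose = Dose / Vd = 855 / 323 = 2.647 mg/L
k = ln2 / t½ = 0.693147 / 9.16 = 0.07567 h⁻¹
Fraction remaining after one interval: r = e^(−kτ) = e^(−0.07567 × 17.6) = 0.2640
Before dose 4, 3 doses have been given (aged 1τ, 2τ, 3τ).
C_trough = C₀ × (r + r² + … + r^3) = C₀ × r(1−r^3)/(1−r)
        = 2.647 × 0.2640 × (1 − 0.01840) / (1 − 0.2640) = 0.9320 mg/L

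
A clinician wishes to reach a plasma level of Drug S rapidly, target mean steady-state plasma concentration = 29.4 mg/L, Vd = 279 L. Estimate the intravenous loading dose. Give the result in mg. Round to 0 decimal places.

8203 mg

LD = Css × Vd = 29.4 × 279 = 8203 mg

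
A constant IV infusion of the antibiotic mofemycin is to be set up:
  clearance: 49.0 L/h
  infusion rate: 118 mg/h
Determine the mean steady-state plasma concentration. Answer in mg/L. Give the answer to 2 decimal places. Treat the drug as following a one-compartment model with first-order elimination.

At steady state Css = R₀ / CL = 118 / 49.00 = 2.408 mg/L

2.41 mg/L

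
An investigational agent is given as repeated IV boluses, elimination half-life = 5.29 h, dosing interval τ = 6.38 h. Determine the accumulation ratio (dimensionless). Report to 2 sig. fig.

1.8

k = ln2 / t½ = 0.693147 / 5.29 = 0.1310 h⁻¹
e^(−kτ) = e^(−0.1310 × 6.38) = 0.4335
Accumulation ratio R = 1 / (1 − e^(−kτ)) = 1 / (1 − 0.4335) = 1.765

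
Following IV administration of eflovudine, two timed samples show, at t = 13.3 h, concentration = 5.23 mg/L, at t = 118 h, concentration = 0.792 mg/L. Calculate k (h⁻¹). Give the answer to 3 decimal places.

k = ln(C₁/C₂) / (t₂ − t₁) = ln(5.23/0.792) / (118 − 13.3)
  = 1.888 / 104.7 = 0.01803 h⁻¹

0.018 h⁻¹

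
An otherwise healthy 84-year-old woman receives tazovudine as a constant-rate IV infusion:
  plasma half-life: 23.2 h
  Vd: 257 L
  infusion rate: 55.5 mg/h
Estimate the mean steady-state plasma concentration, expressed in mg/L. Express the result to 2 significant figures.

7.2 mg/L

k = ln2 / t½ = 0.693147 / 23.2 = 0.02988 h⁻¹
CL = k × Vd = 0.02988 × 257 = 7.679 L/h
At steady state Css = R₀ / CL = 55.5 / 7.679 = 7.228 mg/L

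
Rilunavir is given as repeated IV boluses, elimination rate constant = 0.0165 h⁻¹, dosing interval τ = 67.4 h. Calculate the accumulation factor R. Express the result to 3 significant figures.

1.49

e^(−kτ) = e^(−0.01650 × 67.4) = 0.3289
Accumulation ratio R = 1 / (1 − e^(−kτ)) = 1 / (1 − 0.3289) = 1.490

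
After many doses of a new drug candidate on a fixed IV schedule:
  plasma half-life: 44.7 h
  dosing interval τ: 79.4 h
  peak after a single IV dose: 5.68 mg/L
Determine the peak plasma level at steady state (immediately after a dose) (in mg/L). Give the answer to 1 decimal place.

k = ln2 / t½ = 0.693147 / 44.7 = 0.01551 h⁻¹
e^(−kτ) = e^(−0.01551 × 79.4) = 0.2919
Accumulation ratio R = 1 / (1 − e^(−kτ)) = 1 / (1 − 0.2919) = 1.412
Steady-state peak = C₀ × R = 5.68 × 1.412 = 8.020 mg/L

8.0 mg/L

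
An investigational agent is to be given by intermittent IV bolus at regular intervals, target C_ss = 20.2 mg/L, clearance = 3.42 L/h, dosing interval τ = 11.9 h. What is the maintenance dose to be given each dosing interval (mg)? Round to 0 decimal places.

At steady state, Dose/τ = Css × CL.
Dose = Css × CL × τ = 20.2 × 3.420 × 11.9 = 822.1 mg

822 mg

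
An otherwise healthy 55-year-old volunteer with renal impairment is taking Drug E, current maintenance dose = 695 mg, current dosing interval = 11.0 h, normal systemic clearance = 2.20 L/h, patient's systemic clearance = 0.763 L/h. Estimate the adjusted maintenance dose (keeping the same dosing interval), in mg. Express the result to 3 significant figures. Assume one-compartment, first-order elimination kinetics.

241 mg

To keep the same average steady-state level, dosing rate must scale with clearance.
CL ratio = 0.763 / 2.20 = 0.3468
New dose (same interval) = 695 × 0.3468 = 241.0 mg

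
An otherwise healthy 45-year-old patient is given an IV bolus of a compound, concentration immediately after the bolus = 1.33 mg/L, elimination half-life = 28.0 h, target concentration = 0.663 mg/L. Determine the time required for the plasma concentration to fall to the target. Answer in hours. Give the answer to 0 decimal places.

k = ln2 / t½ = 0.693147 / 28.0 = 0.02476 h⁻¹
t = ln(C₀ / C) / k = ln(1.330 / 0.663) / 0.02476
  = ln(2.006) / 0.02476 = 0.6961 / 0.02476 = 28.11 h

28 h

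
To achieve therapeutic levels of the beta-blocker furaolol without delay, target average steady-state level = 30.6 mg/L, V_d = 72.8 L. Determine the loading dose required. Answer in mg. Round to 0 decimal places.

LD = Css × Vd = 30.6 × 72.8 = 2228 mg

2228 mg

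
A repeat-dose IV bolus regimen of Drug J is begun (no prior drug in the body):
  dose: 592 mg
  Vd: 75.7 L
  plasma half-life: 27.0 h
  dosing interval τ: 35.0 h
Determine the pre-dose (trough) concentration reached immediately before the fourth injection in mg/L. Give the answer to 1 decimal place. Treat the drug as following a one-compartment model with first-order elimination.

5.0 mg/L

C₀ per dose = Dose / Vd = 592 / 75.7 = 7.820 mg/L
k = ln2 / t½ = 0.693147 / 27.0 = 0.02567 h⁻¹
Fraction remaining after one interval: r = e^(−kτ) = e^(−0.02567 × 35.0) = 0.4072
Before dose 4, 3 doses have been given (aged 1τ, 2τ, 3τ).
C_trough = C₀ × (r + r² + … + r^3) = C₀ × r(1−r^3)/(1−r)
        = 7.820 × 0.4072 × (1 − 0.06752) / (1 − 0.4072) = 5.009 mg/L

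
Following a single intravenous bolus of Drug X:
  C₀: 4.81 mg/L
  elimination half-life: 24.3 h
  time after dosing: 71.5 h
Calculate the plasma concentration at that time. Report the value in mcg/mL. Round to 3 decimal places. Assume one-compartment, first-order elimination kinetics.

0.626 mcg/mL

k = ln2 / t½ = 0.693147 / 24.3 = 0.02852 h⁻¹
C = C₀ · e^(−k·t) = 4.810 × e^(−0.02852 × 71.5)
  = 4.810 × 0.1301 = 0.6258 mg/L
(0.6258 mg/L = 0.6258 mcg/mL)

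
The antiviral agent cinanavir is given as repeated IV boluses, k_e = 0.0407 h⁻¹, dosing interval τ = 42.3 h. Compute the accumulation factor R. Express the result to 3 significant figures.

e^(−kτ) = e^(−0.04070 × 42.3) = 0.1788
Accumulation ratio R = 1 / (1 − e^(−kτ)) = 1 / (1 − 0.1788) = 1.218

1.22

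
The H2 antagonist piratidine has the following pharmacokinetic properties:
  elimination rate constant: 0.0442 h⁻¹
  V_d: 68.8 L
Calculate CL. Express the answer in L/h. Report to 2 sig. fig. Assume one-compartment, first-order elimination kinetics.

CL = k × Vd = 0.0442 × 68.8 = 3.041 L/h

3.0 L/h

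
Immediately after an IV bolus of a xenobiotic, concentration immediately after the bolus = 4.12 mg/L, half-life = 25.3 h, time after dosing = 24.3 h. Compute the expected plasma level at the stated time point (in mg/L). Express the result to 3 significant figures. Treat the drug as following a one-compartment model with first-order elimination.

k = ln2 / t½ = 0.693147 / 25.3 = 0.02740 h⁻¹
C = C₀ · e^(−k·t) = 4.120 × e^(−0.02740 × 24.3)
  = 4.120 × 0.5139 = 2.117 mg/L

2.12 mg/L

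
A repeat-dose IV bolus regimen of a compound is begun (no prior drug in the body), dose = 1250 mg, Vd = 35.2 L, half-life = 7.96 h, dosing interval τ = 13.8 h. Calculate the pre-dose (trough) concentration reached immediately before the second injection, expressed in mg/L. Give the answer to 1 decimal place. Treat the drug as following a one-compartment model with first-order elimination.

C₀ per dose = Dose / Vd = 1250 / 35.2 = 35.51 mg/L
k = ln2 / t½ = 0.693147 / 7.96 = 0.08708 h⁻¹
Fraction remaining after one interval: r = e^(−kτ) = e^(−0.08708 × 13.8) = 0.3007
Before dose 2, 1 dose has been given (aged 1τ).
C_trough = C₀ × r = 35.51 × 0.3007 = 10.68 mg/L

10.7 mg/L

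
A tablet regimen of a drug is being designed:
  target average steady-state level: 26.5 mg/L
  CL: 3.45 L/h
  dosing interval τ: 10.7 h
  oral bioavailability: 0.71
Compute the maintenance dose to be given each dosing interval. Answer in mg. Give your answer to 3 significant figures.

1380 mg

At steady state, F × (Dose/τ) = Css × CL.
Dose = Css × CL × τ / F = 26.5 × 3.450 × 10.7 / 0.71 = 1378 mg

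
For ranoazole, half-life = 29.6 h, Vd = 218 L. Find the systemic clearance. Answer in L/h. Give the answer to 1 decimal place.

k = ln2 / t½ = 0.693147 / 29.6 = 0.02342 h⁻¹
CL = k × Vd = 0.02342 × 218 = 5.106 L/h

5.1 L/h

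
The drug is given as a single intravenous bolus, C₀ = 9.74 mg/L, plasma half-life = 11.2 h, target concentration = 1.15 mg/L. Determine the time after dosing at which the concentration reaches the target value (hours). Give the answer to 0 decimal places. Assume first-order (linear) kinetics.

35 h

k = ln2 / t½ = 0.693147 / 11.2 = 0.06189 h⁻¹
t = ln(C₀ / C) / k = ln(9.740 / 1.15) / 0.06189
  = ln(8.470) / 0.06189 = 2.137 / 0.06189 = 34.53 h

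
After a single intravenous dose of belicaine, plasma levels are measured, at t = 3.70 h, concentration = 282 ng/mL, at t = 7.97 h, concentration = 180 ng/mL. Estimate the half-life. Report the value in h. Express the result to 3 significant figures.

6.59 h

k = ln(C₁/C₂) / (t₂ − t₁) = ln(282/180) / (7.97 − 3.70)
  = 0.4490 / 4.270 = 0.1052 h⁻¹
t½ = ln2 / k = 0.693147 / 0.1052 = 6.589 h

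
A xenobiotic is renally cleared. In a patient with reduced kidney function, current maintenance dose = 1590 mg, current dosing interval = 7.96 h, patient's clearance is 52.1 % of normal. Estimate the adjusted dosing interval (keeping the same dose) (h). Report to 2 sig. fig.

To keep the same average steady-state level, dosing rate must scale with clearance.
CL ratio = 52.1 / 100 = 0.5210
New interval (same dose) = 7.96 / 0.5210 = 15.28 h

15 h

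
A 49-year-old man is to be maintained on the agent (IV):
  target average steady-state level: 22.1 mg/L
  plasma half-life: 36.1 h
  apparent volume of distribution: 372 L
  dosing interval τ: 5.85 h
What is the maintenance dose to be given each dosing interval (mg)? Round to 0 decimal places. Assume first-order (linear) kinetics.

923 mg

k = ln2 / t½ = 0.693147 / 36.1 = 0.01920 h⁻¹
CL = k × Vd = 0.01920 × 372 = 7.142 L/h
At steady state, Dose/τ = Css × CL.
Dose = Css × CL × τ = 22.1 × 7.142 × 5.85 = 923.4 mg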